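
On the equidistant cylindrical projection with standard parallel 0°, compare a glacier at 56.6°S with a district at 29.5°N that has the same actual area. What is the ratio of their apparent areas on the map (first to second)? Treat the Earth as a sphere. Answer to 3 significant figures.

Plate carrée maps x = Rλ, y = Rφ. The meridian scale is h = 1 and the parallel scale is k = 1/cos φ = sec φ.
Areal scale at 56.6°: h·k = 1.000 × 1.817 = 1.817.
Areal scale at 29.5°: h·k = 1.000 × 1.149 = 1.149.
Ratio = 1.817/1.149 ≈ 1.58.

1.58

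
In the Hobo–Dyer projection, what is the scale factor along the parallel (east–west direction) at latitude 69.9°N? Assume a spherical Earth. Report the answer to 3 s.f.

2.31

The Hobo–Dyer projection is cylindrical equal-area with φ₀ = 37.5°. For cylindrical equal-area with standard parallel φ₀, h = cos φ / cos φ₀ and k = cos φ₀ / cos φ, so h·k = 1.
k = cos 37.5° / cos 69.9° = 0.7934/0.3437 = 2.309.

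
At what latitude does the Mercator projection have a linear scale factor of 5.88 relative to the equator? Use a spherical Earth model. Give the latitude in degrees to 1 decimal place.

80.2°

Mercator scale is k = sec φ = 1/cos φ.
1/cos φ = 5.88  ⇒  cos φ = 0.1701  ⇒  φ = arccos(0.1701) ≈ 80.2°.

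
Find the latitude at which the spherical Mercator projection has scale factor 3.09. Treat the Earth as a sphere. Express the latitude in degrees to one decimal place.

71.1°

Mercator scale is k = sec φ = 1/cos φ.
1/cos φ = 3.09  ⇒  cos φ = 0.3236  ⇒  φ = arccos(0.3236) ≈ 71.1°.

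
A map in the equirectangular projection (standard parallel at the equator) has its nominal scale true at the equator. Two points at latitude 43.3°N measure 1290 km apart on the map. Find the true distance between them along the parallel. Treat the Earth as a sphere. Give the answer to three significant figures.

In the plate carrée (x = Rλ, y = Rφ), meridians are true-scale (h = 1) and parallels are stretched by k = sec φ.
Along the parallel at 43.3°, map distances are exaggerated by k = sec 43.3° = 1.374.
True distance = 1290 / 1.374 = 1290 × cos 43.3° ≈ 939 km.

939 km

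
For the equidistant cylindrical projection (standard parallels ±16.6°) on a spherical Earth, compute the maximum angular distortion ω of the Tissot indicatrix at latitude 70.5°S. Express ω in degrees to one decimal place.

57.8°

In the equirectangular projection with standard parallel φ₀ = 16.6° (x = Rλ cos φ₀, y = Rφ), meridians are true-scale (h = 1) and the parallel scale is k = cos φ₀ / cos φ.
At 70.5°: h = 1.000, k = 2.871; principal scales a = 2.871, b = 1.000.
sin(ω/2) = (a − b)/(a + b) = 1.871/3.871 = 0.4833, so ω = 2 arcsin(0.4833) ≈ 57.8°.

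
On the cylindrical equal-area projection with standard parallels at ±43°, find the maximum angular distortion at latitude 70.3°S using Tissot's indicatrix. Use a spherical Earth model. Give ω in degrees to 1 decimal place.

A cylindrical equal-area projection with standard parallel φ₀ has meridian scale h = cos φ / cos φ₀ and parallel scale k = cos φ₀ / cos φ (so areas are preserved, h·k = 1).
At 70.3°: h = 0.4609, k = 2.170; principal scales a = 2.170, b = 0.4609.
sin(ω/2) = (a − b)/(a + b) = 1.709/2.630 = 0.6496, so ω = 2 arcsin(0.6496) ≈ 81.0°.

81.0°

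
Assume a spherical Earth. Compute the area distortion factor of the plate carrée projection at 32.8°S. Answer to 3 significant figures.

1.19

For the equirectangular projection with φ₀ = 0 (plate carrée), h = 1 along meridians and k = sec φ along parallels.
Areal scale = h·k = 1 × sec φ; at 32.8°, h = 1.000, k = 1.190, so h·k = 1.190.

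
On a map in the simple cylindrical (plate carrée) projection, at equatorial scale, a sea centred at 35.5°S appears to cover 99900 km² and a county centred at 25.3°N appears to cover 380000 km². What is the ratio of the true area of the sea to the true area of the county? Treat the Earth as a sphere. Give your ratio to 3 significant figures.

On the plate carrée, areal scale = h·k = 1 × sec φ, so true area = apparent × cos φ.
True area of sea: 99900 × cos(35.5°) = 99900 × 0.8141 = 81330 km².
True area of county: 380000 × cos(25.3°) = 380000 × 0.9041 = 343600 km².
Ratio = 81330 / 343600 ≈ 0.237.

0.237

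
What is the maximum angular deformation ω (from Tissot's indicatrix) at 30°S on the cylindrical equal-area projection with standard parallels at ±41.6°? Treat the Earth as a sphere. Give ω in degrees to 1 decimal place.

For cylindrical equal-area with standard parallel φ₀, h = cos φ / cos φ₀ and k = cos φ₀ / cos φ, so h·k = 1.
At 30°: h = 1.158, k = 0.8635; principal scales a = 1.158, b = 0.8635.
sin(ω/2) = (a − b)/(a + b) = 0.2946/2.022 = 0.1457, so ω = 2 arcsin(0.1457) ≈ 16.8°.

16.8°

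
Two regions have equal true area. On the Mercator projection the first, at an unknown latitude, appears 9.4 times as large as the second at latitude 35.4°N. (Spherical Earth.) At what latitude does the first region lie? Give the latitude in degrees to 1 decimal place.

On Mercator, (apparent₁)/(apparent₂) = sec²φ₁ / sec²φ₂ when true areas are equal.
cos²φ₂ / cos²φ₁ = 9.4  ⇒  cos φ₁ = cos 35.4° / √9.4 = 0.8151/3.066 = 0.2659.
φ₁ = arccos(0.2659) ≈ 74.6°.

74.6°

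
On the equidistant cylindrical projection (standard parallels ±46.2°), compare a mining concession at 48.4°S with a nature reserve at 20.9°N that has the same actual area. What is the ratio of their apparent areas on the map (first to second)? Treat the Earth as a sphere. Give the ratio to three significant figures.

1.41

With standard parallel φ₀ = 46.2°, the equirectangular projection gives x = Rλ cos φ₀, y = Rφ, so h = 1 and k = cos 46.2° / cos φ.
Areal scale at 48.4°: h·k = 1.000 × 1.043 = 1.043.
Areal scale at 20.9°: h·k = 1.000 × 0.7409 = 0.7409.
Ratio = 1.043/0.7409 ≈ 1.41.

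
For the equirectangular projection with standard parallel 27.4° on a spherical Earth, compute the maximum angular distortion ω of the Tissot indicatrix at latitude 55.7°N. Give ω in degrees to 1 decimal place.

In the equirectangular projection with standard parallel φ₀ = 27.4° (x = Rλ cos φ₀, y = Rφ), meridians are true-scale (h = 1) and the parallel scale is k = cos φ₀ / cos φ.
At 55.7°: h = 1.000, k = 1.575; principal scales a = 1.575, b = 1.000.
sin(ω/2) = (a − b)/(a + b) = 0.5755/2.575 = 0.2234, so ω = 2 arcsin(0.2234) ≈ 25.8°.

25.8°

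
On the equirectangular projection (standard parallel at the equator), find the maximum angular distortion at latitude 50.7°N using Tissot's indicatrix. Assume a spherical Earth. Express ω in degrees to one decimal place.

25.9°

For the equirectangular projection with φ₀ = 0 (plate carrée), h = 1 along meridians and k = sec φ along parallels.
At 50.7°: h = 1.000, k = 1.579; principal scales a = 1.579, b = 1.000.
sin(ω/2) = (a − b)/(a + b) = 0.5788/2.579 = 0.2245, so ω = 2 arcsin(0.2245) ≈ 25.9°.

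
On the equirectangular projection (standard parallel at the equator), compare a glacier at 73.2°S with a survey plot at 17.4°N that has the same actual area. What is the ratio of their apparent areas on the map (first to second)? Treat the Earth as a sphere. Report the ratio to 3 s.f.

3.30

For the equirectangular projection with φ₀ = 0 (plate carrée), h = 1 along meridians and k = sec φ along parallels.
Areal scale at 73.2°: h·k = 1.000 × 3.460 = 3.460.
Areal scale at 17.4°: h·k = 1.000 × 1.048 = 1.048.
Ratio = 3.460/1.048 ≈ 3.30.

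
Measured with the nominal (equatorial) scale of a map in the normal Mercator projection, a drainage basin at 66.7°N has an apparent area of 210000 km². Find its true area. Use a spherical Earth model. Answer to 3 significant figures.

32900 km²

The Mercator projection is conformal; its linear scale factor is the same in every direction and equals sec φ = 1/cos φ.
Areal scale = k² = sec²φ = 1/cos²(66.7°) = 1/0.3955² = 6.392.
True area = apparent / (areal scale) = 210000 / 6.392 ≈ 32900 km².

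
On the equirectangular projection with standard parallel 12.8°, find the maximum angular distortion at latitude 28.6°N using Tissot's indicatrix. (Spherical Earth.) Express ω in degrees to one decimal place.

With standard parallel φ₀ = 12.8°, the equirectangular projection gives x = Rλ cos φ₀, y = Rφ, so h = 1 and k = cos 12.8° / cos φ.
At 28.6°: h = 1.000, k = 1.111; principal scales a = 1.111, b = 1.000.
sin(ω/2) = (a − b)/(a + b) = 0.1107/2.111 = 0.05243, so ω = 2 arcsin(0.05243) ≈ 6.0°.

6.0°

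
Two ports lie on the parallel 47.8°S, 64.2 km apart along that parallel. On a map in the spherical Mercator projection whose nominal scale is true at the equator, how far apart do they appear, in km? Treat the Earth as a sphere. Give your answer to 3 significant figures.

The Mercator projection is conformal; its linear scale factor is the same in every direction and equals sec φ = 1/cos φ.
Along the parallel, k = sec 47.8° = 1/0.6717 = 1.489.
Map distance = 64.2 × 1.489 ≈ 95.6 km.

95.6 km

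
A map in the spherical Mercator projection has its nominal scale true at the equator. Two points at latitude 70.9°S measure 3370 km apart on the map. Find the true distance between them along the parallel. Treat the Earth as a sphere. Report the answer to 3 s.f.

Mercator is conformal, so the point scale is isotropic: h = k = sec φ = 1/cos φ.
Along the parallel at 70.9°, map distances are exaggerated by k = sec 70.9° = 3.056.
True distance = 3370 / 3.056 = 3370 × cos 70.9° ≈ 1100 km.

1100 km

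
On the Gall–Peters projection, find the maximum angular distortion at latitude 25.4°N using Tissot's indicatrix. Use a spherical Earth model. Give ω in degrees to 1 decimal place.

27.8°

The Gall–Peters projection is cylindrical equal-area with φ₀ = 45°. A cylindrical equal-area projection with standard parallel φ₀ has meridian scale h = cos φ / cos φ₀ and parallel scale k = cos φ₀ / cos φ (so areas are preserved, h·k = 1).
At 25.4°: h = 1.278, k = 0.7828; principal scales a = 1.278, b = 0.7828.
sin(ω/2) = (a − b)/(a + b) = 0.4947/2.060 = 0.2401, so ω = 2 arcsin(0.2401) ≈ 27.8°.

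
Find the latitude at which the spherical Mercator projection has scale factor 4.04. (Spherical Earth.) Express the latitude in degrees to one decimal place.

75.7°

Mercator scale is k = sec φ = 1/cos φ.
1/cos φ = 4.04  ⇒  cos φ = 0.2475  ⇒  φ = arccos(0.2475) ≈ 75.7°.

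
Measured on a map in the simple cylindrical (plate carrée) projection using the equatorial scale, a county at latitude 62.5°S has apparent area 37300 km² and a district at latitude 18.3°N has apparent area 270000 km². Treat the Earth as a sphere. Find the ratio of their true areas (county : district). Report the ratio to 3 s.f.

0.0672

Plate carrée has h = 1 and k = sec φ, giving areal scale sec φ; true area = (apparent area) · cos φ.
True area of county: 37300 × cos(62.5°) = 37300 × 0.4617 = 17220 km².
True area of district: 270000 × cos(18.3°) = 270000 × 0.9494 = 256300 km².
Ratio = 17220 / 256300 ≈ 0.0672.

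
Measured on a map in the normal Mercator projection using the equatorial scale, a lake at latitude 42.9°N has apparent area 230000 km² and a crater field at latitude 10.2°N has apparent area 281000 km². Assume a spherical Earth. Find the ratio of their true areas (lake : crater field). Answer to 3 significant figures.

0.453

Since Mercator area scale is 1/cos²φ, the true area equals the apparent area multiplied by cos²φ.
True area of lake: 230000 × cos²(42.9°) = 230000 × 0.5366 = 123400 km².
True area of crater field: 281000 × cos²(10.2°) = 281000 × 0.9686 = 272200 km².
Ratio = 123400 / 272200 ≈ 0.453.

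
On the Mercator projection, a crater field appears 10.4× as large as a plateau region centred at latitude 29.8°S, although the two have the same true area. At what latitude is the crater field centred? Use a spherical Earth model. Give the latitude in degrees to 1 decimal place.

Mercator areal scale is sec²φ, so apparent-area ratio = sec²φ₁ / sec²φ₂ = cos²φ₂ / cos²φ₁.
cos²φ₂ / cos²φ₁ = 10.4  ⇒  cos φ₁ = cos 29.8° / √10.4 = 0.8678/3.225 = 0.2691.
φ₁ = arccos(0.2691) ≈ 74.4°.

74.4°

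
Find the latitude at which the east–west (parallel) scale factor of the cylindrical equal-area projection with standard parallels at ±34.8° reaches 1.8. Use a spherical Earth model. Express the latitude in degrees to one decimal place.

Cylindrical equal-area (φ₀ = 34.8°): h = cos φ / cos 34.8° along meridians, k = cos 34.8° / cos φ along parallels; h·k = 1.
k = cos φ₀ / cos φ = 1.8  ⇒  cos φ = cos 34.8° / 1.8 = 0.4562.
φ = arccos(0.4562) ≈ 62.9°.

62.9°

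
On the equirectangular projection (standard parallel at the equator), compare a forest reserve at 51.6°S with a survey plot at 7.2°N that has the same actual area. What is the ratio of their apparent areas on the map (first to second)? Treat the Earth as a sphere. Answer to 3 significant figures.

1.60

Plate carrée maps x = Rλ, y = Rφ. The meridian scale is h = 1 and the parallel scale is k = 1/cos φ = sec φ.
Areal scale at 51.6°: h·k = 1.000 × 1.610 = 1.610.
Areal scale at 7.2°: h·k = 1.000 × 1.008 = 1.008.
Ratio = 1.610/1.008 ≈ 1.60.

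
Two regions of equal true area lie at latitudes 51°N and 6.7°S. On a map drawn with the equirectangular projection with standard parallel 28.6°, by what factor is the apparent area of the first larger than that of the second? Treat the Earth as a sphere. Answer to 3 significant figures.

1.58

In the equirectangular projection with standard parallel φ₀ = 28.6° (x = Rλ cos φ₀, y = Rφ), meridians are true-scale (h = 1) and the parallel scale is k = cos φ₀ / cos φ.
Areal scale at 51°: h·k = 1.000 × 1.395 = 1.395.
Areal scale at 6.7°: h·k = 1.000 × 0.8840 = 0.8840.
Ratio = 1.395/0.8840 ≈ 1.58.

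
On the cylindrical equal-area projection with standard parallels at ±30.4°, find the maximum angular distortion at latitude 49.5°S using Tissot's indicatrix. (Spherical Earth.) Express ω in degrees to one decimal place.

A cylindrical equal-area projection with standard parallel φ₀ has meridian scale h = cos φ / cos φ₀ and parallel scale k = cos φ₀ / cos φ (so areas are preserved, h·k = 1).
At 49.5°: h = 0.7530, k = 1.328; principal scales a = 1.328, b = 0.7530.
sin(ω/2) = (a − b)/(a + b) = 0.5751/2.081 = 0.2764, so ω = 2 arcsin(0.2764) ≈ 32.1°.

32.1°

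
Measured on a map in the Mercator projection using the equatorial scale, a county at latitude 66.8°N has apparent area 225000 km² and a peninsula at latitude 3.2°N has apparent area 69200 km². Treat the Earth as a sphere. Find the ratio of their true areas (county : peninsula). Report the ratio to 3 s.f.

Mercator's areal exaggeration is sec²φ; hence true area = (apparent area) · cos²φ.
True area of county: 225000 × cos²(66.8°) = 225000 × 0.1552 = 34920 km².
True area of peninsula: 69200 × cos²(3.2°) = 69200 × 0.9969 = 68980 km².
Ratio = 34920 / 68980 ≈ 0.506.

0.506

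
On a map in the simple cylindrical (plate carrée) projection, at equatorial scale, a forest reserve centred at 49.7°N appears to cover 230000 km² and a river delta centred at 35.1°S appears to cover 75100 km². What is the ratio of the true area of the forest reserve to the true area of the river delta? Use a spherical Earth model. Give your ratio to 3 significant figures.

2.42

Plate carrée has h = 1 and k = sec φ, giving areal scale sec φ; true area = (apparent area) · cos φ.
True area of forest reserve: 230000 × cos(49.7°) = 230000 × 0.6468 = 148800 km².
True area of river delta: 75100 × cos(35.1°) = 75100 × 0.8181 = 61440 km².
Ratio = 148800 / 61440 ≈ 2.42.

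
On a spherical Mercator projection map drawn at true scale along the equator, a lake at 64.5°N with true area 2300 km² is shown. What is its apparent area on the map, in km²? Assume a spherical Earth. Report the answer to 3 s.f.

The Mercator projection is conformal; its linear scale factor is the same in every direction and equals sec φ = 1/cos φ.
Areal scale = k² = sec²φ = 1/cos²(64.5°) = 1/0.4305² = 5.395.
Apparent area = 2300 × 5.395 ≈ 12400 km².

12400 km²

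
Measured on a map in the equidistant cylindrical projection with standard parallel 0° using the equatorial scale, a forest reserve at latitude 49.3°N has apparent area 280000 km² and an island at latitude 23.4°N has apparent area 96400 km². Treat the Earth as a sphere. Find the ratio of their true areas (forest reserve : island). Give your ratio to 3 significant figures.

Plate carrée has h = 1 and k = sec φ, giving areal scale sec φ; true area = (apparent area) · cos φ.
True area of forest reserve: 280000 × cos(49.3°) = 280000 × 0.6521 = 182600 km².
True area of island: 96400 × cos(23.4°) = 96400 × 0.9178 = 88470 km².
Ratio = 182600 / 88470 ≈ 2.06.

2.06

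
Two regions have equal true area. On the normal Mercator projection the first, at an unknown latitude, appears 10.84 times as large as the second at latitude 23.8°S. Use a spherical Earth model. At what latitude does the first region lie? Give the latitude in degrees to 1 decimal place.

73.9°

For equal true areas on Mercator, apparent areas scale as sec²φ, so the ratio is cos²φ₂ / cos²φ₁.
cos²φ₂ / cos²φ₁ = 10.84  ⇒  cos φ₁ = cos 23.8° / √10.84 = 0.9150/3.292 = 0.2779.
φ₁ = arccos(0.2779) ≈ 73.9°.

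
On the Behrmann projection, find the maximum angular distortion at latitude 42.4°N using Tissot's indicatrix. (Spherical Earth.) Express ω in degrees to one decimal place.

The Behrmann projection is cylindrical equal-area with φ₀ = 30°. A cylindrical equal-area projection with standard parallel φ₀ has meridian scale h = cos φ / cos φ₀ and parallel scale k = cos φ₀ / cos φ (so areas are preserved, h·k = 1).
At 42.4°: h = 0.8527, k = 1.173; principal scales a = 1.173, b = 0.8527.
sin(ω/2) = (a − b)/(a + b) = 0.3201/2.025 = 0.1580, so ω = 2 arcsin(0.1580) ≈ 18.2°.

18.2°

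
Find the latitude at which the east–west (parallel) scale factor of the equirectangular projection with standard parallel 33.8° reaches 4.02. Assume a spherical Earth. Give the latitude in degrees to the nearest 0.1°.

In the equirectangular projection with standard parallel φ₀ = 33.8° (x = Rλ cos φ₀, y = Rφ), meridians are true-scale (h = 1) and the parallel scale is k = cos φ₀ / cos φ.
k = cos φ₀ / cos φ = 4.02  ⇒  cos φ = cos 33.8° / 4.02 = 0.2067.
φ = arccos(0.2067) ≈ 78.1°.

78.1°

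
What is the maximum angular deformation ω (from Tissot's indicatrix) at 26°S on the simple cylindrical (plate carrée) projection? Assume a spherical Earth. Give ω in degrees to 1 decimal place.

6.1°

Plate carrée maps x = Rλ, y = Rφ. The meridian scale is h = 1 and the parallel scale is k = 1/cos φ = sec φ.
At 26°: h = 1.000, k = 1.113; principal scales a = 1.113, b = 1.000.
sin(ω/2) = (a − b)/(a + b) = 0.1126/2.113 = 0.05330, so ω = 2 arcsin(0.05330) ≈ 6.1°.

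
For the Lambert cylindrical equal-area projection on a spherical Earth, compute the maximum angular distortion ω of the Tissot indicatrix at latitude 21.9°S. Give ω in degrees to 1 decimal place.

The Lambert cylindrical equal-area projection is the cylindrical equal-area projection with its standard parallel at the equator (φ₀ = 0). Cylindrical equal-area (φ₀ = 0°): h = cos φ / cos 0° along meridians, k = cos 0° / cos φ along parallels; h·k = 1.
At 21.9°: h = 0.9278, k = 1.078; principal scales a = 1.078, b = 0.9278.
sin(ω/2) = (a − b)/(a + b) = 0.1499/2.006 = 0.07476, so ω = 2 arcsin(0.07476) ≈ 8.6°.

8.6°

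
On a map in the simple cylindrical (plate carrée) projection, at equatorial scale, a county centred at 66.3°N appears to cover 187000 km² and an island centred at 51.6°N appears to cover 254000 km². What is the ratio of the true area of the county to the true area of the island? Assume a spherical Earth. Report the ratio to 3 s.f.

Plate carrée has h = 1 and k = sec φ, giving areal scale sec φ; true area = (apparent area) · cos φ.
True area of county: 187000 × cos(66.3°) = 187000 × 0.4019 = 75160 km².
True area of island: 254000 × cos(51.6°) = 254000 × 0.6211 = 157800 km².
Ratio = 75160 / 157800 ≈ 0.476.

0.476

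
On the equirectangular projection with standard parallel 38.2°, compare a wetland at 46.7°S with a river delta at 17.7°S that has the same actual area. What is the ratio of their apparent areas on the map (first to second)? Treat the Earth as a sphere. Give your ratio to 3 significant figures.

1.39

In the equirectangular projection with standard parallel φ₀ = 38.2° (x = Rλ cos φ₀, y = Rφ), meridians are true-scale (h = 1) and the parallel scale is k = cos φ₀ / cos φ.
Areal scale at 46.7°: h·k = 1.000 × 1.146 = 1.146.
Areal scale at 17.7°: h·k = 1.000 × 0.8249 = 0.8249.
Ratio = 1.146/0.8249 ≈ 1.39.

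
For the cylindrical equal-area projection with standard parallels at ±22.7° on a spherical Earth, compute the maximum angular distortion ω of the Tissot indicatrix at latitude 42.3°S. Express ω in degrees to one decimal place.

25.1°

A cylindrical equal-area projection with standard parallel φ₀ has meridian scale h = cos φ / cos φ₀ and parallel scale k = cos φ₀ / cos φ (so areas are preserved, h·k = 1).
At 42.3°: h = 0.8017, k = 1.247; principal scales a = 1.247, b = 0.8017.
sin(ω/2) = (a − b)/(a + b) = 0.4456/2.049 = 0.2174, so ω = 2 arcsin(0.2174) ≈ 25.1°.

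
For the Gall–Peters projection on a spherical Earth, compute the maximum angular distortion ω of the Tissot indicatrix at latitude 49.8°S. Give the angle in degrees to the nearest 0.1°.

Gall–Peters is a cylindrical equal-area projection with standard parallels at ±45°. For cylindrical equal-area with standard parallel φ₀, h = cos φ / cos φ₀ and k = cos φ₀ / cos φ, so h·k = 1.
At 49.8°: h = 0.9128, k = 1.096; principal scales a = 1.096, b = 0.9128.
sin(ω/2) = (a − b)/(a + b) = 0.1827/2.008 = 0.09097, so ω = 2 arcsin(0.09097) ≈ 10.4°.

10.4°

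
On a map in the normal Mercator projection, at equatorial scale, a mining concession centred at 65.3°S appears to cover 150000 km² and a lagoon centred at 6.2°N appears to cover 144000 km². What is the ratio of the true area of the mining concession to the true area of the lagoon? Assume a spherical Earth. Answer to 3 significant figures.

Mercator's areal exaggeration is sec²φ; hence true area = (apparent area) · cos²φ.
True area of mining concession: 150000 × cos²(65.3°) = 150000 × 0.1746 = 26190 km².
True area of lagoon: 144000 × cos²(6.2°) = 144000 × 0.9883 = 142300 km².
Ratio = 26190 / 142300 ≈ 0.184.

0.184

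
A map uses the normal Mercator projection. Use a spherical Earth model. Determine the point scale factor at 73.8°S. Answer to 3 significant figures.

For Mercator, h = k = sec φ (a conformal cylindrical projection has a single point scale, 1/cos φ).
k = 1/cos 73.8° = 1/0.2790 = 3.584.

3.58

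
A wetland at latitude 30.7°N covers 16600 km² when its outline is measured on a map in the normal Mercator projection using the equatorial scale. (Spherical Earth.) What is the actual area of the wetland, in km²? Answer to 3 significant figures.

The Mercator projection is conformal; its linear scale factor is the same in every direction and equals sec φ = 1/cos φ.
Areal scale = k² = sec²φ = 1/cos²(30.7°) = 1/0.8599² = 1.353.
True area = apparent / (areal scale) = 16600 / 1.353 ≈ 12300 km².

12300 km²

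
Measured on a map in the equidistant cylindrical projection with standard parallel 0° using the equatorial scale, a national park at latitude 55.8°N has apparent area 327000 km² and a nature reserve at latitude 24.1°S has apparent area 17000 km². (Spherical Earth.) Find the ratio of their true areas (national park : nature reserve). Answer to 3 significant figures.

11.8

Plate carrée has h = 1 and k = sec φ, giving areal scale sec φ; true area = (apparent area) · cos φ.
True area of national park: 327000 × cos(55.8°) = 327000 × 0.5621 = 183800 km².
True area of nature reserve: 17000 × cos(24.1°) = 17000 × 0.9128 = 15520 km².
Ratio = 183800 / 15520 ≈ 11.8.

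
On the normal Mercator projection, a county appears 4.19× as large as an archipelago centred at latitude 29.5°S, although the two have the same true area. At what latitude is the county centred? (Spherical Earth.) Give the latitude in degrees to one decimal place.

For equal true areas on Mercator, apparent areas scale as sec²φ, so the ratio is cos²φ₂ / cos²φ₁.
cos²φ₂ / cos²φ₁ = 4.19  ⇒  cos φ₁ = cos 29.5° / √4.19 = 0.8704/2.047 = 0.4252.
φ₁ = arccos(0.4252) ≈ 64.8°.

64.8°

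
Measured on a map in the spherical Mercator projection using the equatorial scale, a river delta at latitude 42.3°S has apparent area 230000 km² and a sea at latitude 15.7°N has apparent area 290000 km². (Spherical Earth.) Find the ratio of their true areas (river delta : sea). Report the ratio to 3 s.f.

Since Mercator area scale is 1/cos²φ, the true area equals the apparent area multiplied by cos²φ.
True area of river delta: 230000 × cos²(42.3°) = 230000 × 0.5471 = 125800 km².
True area of sea: 290000 × cos²(15.7°) = 290000 × 0.9268 = 268800 km².
Ratio = 125800 / 268800 ≈ 0.468.

0.468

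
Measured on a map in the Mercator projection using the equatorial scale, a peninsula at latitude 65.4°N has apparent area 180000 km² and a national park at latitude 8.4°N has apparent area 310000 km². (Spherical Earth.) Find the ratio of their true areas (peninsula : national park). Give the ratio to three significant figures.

0.103

On Mercator the areal scale is sec²φ, so true area = apparent × cos²φ.
True area of peninsula: 180000 × cos²(65.4°) = 180000 × 0.1733 = 31190 km².
True area of national park: 310000 × cos²(8.4°) = 310000 × 0.9787 = 303400 km².
Ratio = 31190 / 303400 ≈ 0.103.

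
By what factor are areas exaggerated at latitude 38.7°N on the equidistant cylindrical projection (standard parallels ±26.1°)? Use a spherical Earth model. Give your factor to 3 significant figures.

1.15

The equidistant cylindrical projection with φ₀ = 26.1° has h = 1 (meridians true) and k = cos φ₀ / cos φ along parallels.
Areal scale = h·k = 1 × cos φ₀ / cos φ; at 38.7°, h = 1.000, k = 1.151, so h·k = 1.151.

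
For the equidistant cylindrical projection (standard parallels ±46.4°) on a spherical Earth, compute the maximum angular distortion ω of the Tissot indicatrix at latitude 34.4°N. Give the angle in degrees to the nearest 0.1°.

In the equirectangular projection with standard parallel φ₀ = 46.4° (x = Rλ cos φ₀, y = Rφ), meridians are true-scale (h = 1) and the parallel scale is k = cos φ₀ / cos φ.
At 34.4°: h = 1.000, k = 0.8358; principal scales a = 1.000, b = 0.8358.
sin(ω/2) = (a − b)/(a + b) = 0.1642/1.836 = 0.08945, so ω = 2 arcsin(0.08945) ≈ 10.3°.

10.3°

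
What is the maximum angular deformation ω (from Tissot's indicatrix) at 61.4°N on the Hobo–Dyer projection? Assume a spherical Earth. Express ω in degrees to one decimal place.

55.6°

The Hobo–Dyer projection is cylindrical equal-area with φ₀ = 37.5°. A cylindrical equal-area projection with standard parallel φ₀ has meridian scale h = cos φ / cos φ₀ and parallel scale k = cos φ₀ / cos φ (so areas are preserved, h·k = 1).
At 61.4°: h = 0.6034, k = 1.657; principal scales a = 1.657, b = 0.6034.
sin(ω/2) = (a − b)/(a + b) = 1.054/2.261 = 0.4662, so ω = 2 arcsin(0.4662) ≈ 55.6°.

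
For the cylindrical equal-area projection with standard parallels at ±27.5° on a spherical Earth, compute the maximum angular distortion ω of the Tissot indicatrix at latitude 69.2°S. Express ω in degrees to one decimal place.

92.7°

A cylindrical equal-area projection with standard parallel φ₀ has meridian scale h = cos φ / cos φ₀ and parallel scale k = cos φ₀ / cos φ (so areas are preserved, h·k = 1).
At 69.2°: h = 0.4003, k = 2.498; principal scales a = 2.498, b = 0.4003.
sin(ω/2) = (a − b)/(a + b) = 2.098/2.898 = 0.7237, so ω = 2 arcsin(0.7237) ≈ 92.7°.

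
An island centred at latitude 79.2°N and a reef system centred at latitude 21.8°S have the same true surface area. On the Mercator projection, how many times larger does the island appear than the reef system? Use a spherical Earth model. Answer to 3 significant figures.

Mercator is conformal with k = sec φ, so areal scale = k² = sec²φ.
At 79.2°: sec²(79.2°) = 1/0.1874² = 28.48.
At 21.8°: sec²(21.8°) = 1/0.9285² = 1.160.
Ratio = 28.48/1.160 = cos²(21.8°)/cos²(79.2°) ≈ 24.6.

24.6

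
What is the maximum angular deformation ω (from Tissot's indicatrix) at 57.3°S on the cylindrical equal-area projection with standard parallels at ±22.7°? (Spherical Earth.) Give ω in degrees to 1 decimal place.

For cylindrical equal-area with standard parallel φ₀, h = cos φ / cos φ₀ and k = cos φ₀ / cos φ, so h·k = 1.
At 57.3°: h = 0.5856, k = 1.708; principal scales a = 1.708, b = 0.5856.
sin(ω/2) = (a − b)/(a + b) = 1.122/2.293 = 0.4893, so ω = 2 arcsin(0.4893) ≈ 58.6°.

58.6°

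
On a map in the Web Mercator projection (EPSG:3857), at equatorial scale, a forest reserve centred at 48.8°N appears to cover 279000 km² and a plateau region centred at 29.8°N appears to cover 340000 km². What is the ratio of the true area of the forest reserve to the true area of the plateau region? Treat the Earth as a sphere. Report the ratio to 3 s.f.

On Mercator the areal scale is sec²φ, so true area = apparent × cos²φ.
True area of forest reserve: 279000 × cos²(48.8°) = 279000 × 0.4339 = 121100 km².
True area of plateau region: 340000 × cos²(29.8°) = 340000 × 0.7530 = 256000 km².
Ratio = 121100 / 256000 ≈ 0.473.

0.473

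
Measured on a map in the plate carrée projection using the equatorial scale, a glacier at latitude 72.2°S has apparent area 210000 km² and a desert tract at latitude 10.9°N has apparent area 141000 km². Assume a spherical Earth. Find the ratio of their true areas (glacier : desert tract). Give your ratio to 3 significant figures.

0.464

On the plate carrée, areal scale = h·k = 1 × sec φ, so true area = apparent × cos φ.
True area of glacier: 210000 × cos(72.2°) = 210000 × 0.3057 = 64200 km².
True area of desert tract: 141000 × cos(10.9°) = 141000 × 0.9820 = 138500 km².
Ratio = 64200 / 138500 ≈ 0.464.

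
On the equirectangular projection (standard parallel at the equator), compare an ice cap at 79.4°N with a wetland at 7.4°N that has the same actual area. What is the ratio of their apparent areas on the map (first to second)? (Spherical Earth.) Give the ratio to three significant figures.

In the plate carrée (x = Rλ, y = Rφ), meridians are true-scale (h = 1) and parallels are stretched by k = sec φ.
Areal scale at 79.4°: h·k = 1.000 × 5.436 = 5.436.
Areal scale at 7.4°: h·k = 1.000 × 1.008 = 1.008.
Ratio = 5.436/1.008 ≈ 5.39.

5.39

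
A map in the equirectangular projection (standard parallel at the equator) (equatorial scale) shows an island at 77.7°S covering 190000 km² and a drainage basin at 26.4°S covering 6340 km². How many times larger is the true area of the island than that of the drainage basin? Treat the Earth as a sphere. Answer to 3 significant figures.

On the plate carrée, areal scale = h·k = 1 × sec φ, so true area = apparent × cos φ.
True area of island: 190000 × cos(77.7°) = 190000 × 0.2130 = 40480 km².
True area of drainage basin: 6340 × cos(26.4°) = 6340 × 0.8957 = 5679 km².
Ratio = 40480 / 5679 ≈ 7.13.

7.13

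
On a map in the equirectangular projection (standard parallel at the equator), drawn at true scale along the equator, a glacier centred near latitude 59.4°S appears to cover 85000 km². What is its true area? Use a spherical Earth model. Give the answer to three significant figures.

In the plate carrée (x = Rλ, y = Rφ), meridians are true-scale (h = 1) and parallels are stretched by k = sec φ.
Areal scale = h·k = 1 × sec φ; at 59.4°, h = 1.000, k = 1.964, so h·k = 1.964.
True area = apparent / (areal scale) = 85000 / 1.964 ≈ 43300 km².

43300 km²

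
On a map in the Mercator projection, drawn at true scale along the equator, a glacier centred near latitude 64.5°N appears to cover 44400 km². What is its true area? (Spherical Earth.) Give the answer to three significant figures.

Mercator is conformal, so the point scale is isotropic: h = k = sec φ = 1/cos φ.
Areal scale = k² = sec²φ = 1/cos²(64.5°) = 1/0.4305² = 5.395.
True area = apparent / (areal scale) = 44400 / 5.395 ≈ 8230 km².

8230 km²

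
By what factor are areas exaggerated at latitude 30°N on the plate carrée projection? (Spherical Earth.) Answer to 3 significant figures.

1.15

Plate carrée maps x = Rλ, y = Rφ. The meridian scale is h = 1 and the parallel scale is k = 1/cos φ = sec φ.
Areal scale = h·k = 1 × sec φ; at 30°, h = 1.000, k = 1.155, so h·k = 1.155.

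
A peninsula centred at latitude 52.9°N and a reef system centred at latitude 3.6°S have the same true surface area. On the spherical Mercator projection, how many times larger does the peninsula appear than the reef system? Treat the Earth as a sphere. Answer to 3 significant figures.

Mercator is conformal with k = sec φ, so areal scale = k² = sec²φ.
At 52.9°: sec²(52.9°) = 1/0.6032² = 2.748.
At 3.6°: sec²(3.6°) = 1/0.9980² = 1.004.
Ratio = 2.748/1.004 = cos²(3.6°)/cos²(52.9°) ≈ 2.74.

2.74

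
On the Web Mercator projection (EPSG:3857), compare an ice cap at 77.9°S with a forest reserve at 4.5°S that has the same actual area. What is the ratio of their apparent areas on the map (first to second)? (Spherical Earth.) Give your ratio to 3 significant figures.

22.6

Mercator areal scale is sec²φ.
At 77.9°: sec²(77.9°) = 1/0.2096² = 22.76.
At 4.5°: sec²(4.5°) = 1/0.9969² = 1.006.
Ratio = 22.76/1.006 = cos²(4.5°)/cos²(77.9°) ≈ 22.6.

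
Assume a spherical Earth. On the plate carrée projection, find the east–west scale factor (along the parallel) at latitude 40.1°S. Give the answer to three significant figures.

For the equirectangular projection with φ₀ = 0 (plate carrée), h = 1 along meridians and k = sec φ along parallels.
k = 1/cos 40.1° = 1/0.7649 = 1.307.

1.31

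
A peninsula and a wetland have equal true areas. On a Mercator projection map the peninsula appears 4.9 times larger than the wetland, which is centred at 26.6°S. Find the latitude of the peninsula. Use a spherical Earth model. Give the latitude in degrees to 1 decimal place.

66.2°

Mercator areal scale is sec²φ, so apparent-area ratio = sec²φ₁ / sec²φ₂ = cos²φ₂ / cos²φ₁.
cos²φ₂ / cos²φ₁ = 4.9  ⇒  cos φ₁ = cos 26.6° / √4.9 = 0.8942/2.214 = 0.4039.
φ₁ = arccos(0.4039) ≈ 66.2°.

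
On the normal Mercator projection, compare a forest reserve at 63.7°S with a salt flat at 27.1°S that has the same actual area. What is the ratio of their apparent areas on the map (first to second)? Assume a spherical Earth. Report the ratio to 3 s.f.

On Mercator, area is exaggerated by sec²φ = 1/cos²φ.
At 63.7°: sec²(63.7°) = 1/0.4431² = 5.094.
At 27.1°: sec²(27.1°) = 1/0.8902² = 1.262.
Ratio = 5.094/1.262 = cos²(27.1°)/cos²(63.7°) ≈ 4.04.

4.04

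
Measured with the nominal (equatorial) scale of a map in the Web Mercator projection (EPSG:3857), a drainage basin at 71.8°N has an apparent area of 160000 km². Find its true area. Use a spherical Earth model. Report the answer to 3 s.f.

15600 km²

Mercator is conformal, so the point scale is isotropic: h = k = sec φ = 1/cos φ.
Areal scale = k² = sec²φ = 1/cos²(71.8°) = 1/0.3123² = 10.25.
True area = apparent / (areal scale) = 160000 / 10.25 ≈ 15600 km².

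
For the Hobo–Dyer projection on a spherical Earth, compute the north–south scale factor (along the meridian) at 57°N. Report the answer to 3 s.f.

0.687

Hobo–Dyer is a cylindrical equal-area projection with standard parallels at ±37.5°. A cylindrical equal-area projection with standard parallel φ₀ has meridian scale h = cos φ / cos φ₀ and parallel scale k = cos φ₀ / cos φ (so areas are preserved, h·k = 1).
h = cos 57° / cos 37.5° = 0.5446/0.7934 = 0.6865.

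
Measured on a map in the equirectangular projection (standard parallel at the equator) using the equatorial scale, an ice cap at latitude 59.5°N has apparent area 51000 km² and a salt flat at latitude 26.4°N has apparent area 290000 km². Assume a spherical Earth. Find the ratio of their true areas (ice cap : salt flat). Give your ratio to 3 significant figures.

On the plate carrée, areal scale = h·k = 1 × sec φ, so true area = apparent × cos φ.
True area of ice cap: 51000 × cos(59.5°) = 51000 × 0.5075 = 25880 km².
True area of salt flat: 290000 × cos(26.4°) = 290000 × 0.8957 = 259800 km².
Ratio = 25880 / 259800 ≈ 0.0996.

0.0996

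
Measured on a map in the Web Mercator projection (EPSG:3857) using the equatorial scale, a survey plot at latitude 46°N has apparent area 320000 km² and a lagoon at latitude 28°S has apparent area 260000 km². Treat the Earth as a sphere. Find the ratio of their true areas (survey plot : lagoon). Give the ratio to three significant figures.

0.762

On Mercator the areal scale is sec²φ, so true area = apparent × cos²φ.
True area of survey plot: 320000 × cos²(46°) = 320000 × 0.4826 = 154400 km².
True area of lagoon: 260000 × cos²(28°) = 260000 × 0.7796 = 202700 km².
Ratio = 154400 / 202700 ≈ 0.762.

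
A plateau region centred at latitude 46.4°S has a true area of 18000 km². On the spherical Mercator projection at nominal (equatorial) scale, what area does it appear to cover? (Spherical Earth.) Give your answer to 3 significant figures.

For Mercator, h = k = sec φ (a conformal cylindrical projection has a single point scale, 1/cos φ).
Areal scale = k² = sec²φ = 1/cos²(46.4°) = 1/0.6896² = 2.103.
Apparent area = 18000 × 2.103 ≈ 37800 km².

37800 km²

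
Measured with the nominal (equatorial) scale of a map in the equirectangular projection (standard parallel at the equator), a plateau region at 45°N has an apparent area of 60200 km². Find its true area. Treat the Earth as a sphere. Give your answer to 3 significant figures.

Plate carrée maps x = Rλ, y = Rφ. The meridian scale is h = 1 and the parallel scale is k = 1/cos φ = sec φ.
Areal scale = h·k = 1 × sec φ; at 45°, h = 1.000, k = 1.414, so h·k = 1.414.
True area = apparent / (areal scale) = 60200 / 1.414 ≈ 42600 km².

42600 km²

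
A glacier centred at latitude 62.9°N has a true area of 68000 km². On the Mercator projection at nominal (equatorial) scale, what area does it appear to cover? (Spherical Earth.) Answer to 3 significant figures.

Mercator is conformal, so the point scale is isotropic: h = k = sec φ = 1/cos φ.
Areal scale = k² = sec²φ = 1/cos²(62.9°) = 1/0.4555² = 4.819.
Apparent area = 68000 × 4.819 ≈ 328000 km².

328000 km²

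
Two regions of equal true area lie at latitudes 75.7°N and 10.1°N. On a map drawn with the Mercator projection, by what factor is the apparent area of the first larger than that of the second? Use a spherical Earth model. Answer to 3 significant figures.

On Mercator, area is exaggerated by sec²φ = 1/cos²φ.
At 75.7°: sec²(75.7°) = 1/0.2470² = 16.39.
At 10.1°: sec²(10.1°) = 1/0.9845² = 1.032.
Ratio = 16.39/1.032 = cos²(10.1°)/cos²(75.7°) ≈ 15.9.

15.9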